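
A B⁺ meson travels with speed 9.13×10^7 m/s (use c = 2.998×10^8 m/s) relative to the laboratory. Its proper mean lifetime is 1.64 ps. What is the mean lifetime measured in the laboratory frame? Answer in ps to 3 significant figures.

β = v/c = 9.13×10^7 / 2.998×10^8 = 0.30454
γ = 1/√(1 − 0.30454²) = 1.0499
Time dilation: Δt = γτ₀ = 1.0499 × 1.64 ps = 1.72 ps

Δt ≈ 1.72 ps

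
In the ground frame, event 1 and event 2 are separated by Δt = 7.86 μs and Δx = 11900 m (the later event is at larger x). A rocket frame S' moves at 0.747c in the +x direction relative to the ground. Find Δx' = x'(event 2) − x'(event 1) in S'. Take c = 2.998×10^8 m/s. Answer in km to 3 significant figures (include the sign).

γ = 1/√(1 − 0.747²) = 1.5042
Δx' = γ(Δx − vΔt) = 1.5042 × (11900 m − 0.747×(2.998×10^8 m/s)×7.86×10^-6 s)
= 1.5042 × (10140 m) = 15.3 km

Δx' ≈ 15.3 km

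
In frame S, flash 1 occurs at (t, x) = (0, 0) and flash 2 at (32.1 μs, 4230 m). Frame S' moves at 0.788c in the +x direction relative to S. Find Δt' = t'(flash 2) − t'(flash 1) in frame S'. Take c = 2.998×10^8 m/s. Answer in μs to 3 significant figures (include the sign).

Δt' ≈ 34.1 μs

γ = 1/√(1 − 0.788²) = 1.6242
Δt' = γ(Δt − vΔx/c²) = 1.6242 × (32.1 μs − 0.788×4230 m / (2.998×10^8 m/s))
= 1.6242 × (20.982 μs) = 34.1 μs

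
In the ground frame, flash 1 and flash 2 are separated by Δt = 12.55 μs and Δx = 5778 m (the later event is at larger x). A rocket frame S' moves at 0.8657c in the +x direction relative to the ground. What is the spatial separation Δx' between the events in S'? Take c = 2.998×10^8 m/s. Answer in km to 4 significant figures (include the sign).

γ = 1/√(1 − 0.8657²) = 1.99775
Δx' = γ(Δx − vΔt) = 1.99775 × (5778 m − 0.8657×(2.998×10^8 m/s)×12.55×10^-6 s)
= 1.99775 × (2520.81 m) = 5.036 km

Δx' ≈ 5.036 km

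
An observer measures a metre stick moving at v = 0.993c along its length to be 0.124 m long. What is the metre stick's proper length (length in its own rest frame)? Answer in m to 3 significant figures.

γ = 1/√(1 − 0.993²) = 8.4664
L₀ = γL = 8.4664 × 0.124 = 1.05 m

L₀ ≈ 1.05 m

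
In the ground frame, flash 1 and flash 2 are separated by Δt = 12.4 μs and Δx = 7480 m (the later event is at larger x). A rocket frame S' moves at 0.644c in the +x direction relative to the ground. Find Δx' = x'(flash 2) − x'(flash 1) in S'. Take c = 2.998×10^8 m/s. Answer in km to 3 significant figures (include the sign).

γ = 1/√(1 − 0.644²) = 1.3071
Δx' = γ(Δx − vΔt) = 1.3071 × (7480 m − 0.644×(2.998×10^8 m/s)×12.4×10^-6 s)
= 1.3071 × (5085.9 m) = 6.65 km

Δx' ≈ 6.65 km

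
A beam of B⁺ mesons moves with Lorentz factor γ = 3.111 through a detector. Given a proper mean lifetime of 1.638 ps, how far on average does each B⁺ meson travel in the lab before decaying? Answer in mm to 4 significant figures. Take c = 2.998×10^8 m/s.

d ≈ 1.447 mm

β = √(1 − 1/γ²) = √(1 − 1/3.111²) = 0.946930
Dilated lifetime: Δt = γτ₀ = 3.111 × 1.638 ps = 5.09582 ps
d = vΔt = 0.946930c × 5.09582 ps = 2.83890×10^8 m/s × 5.09582×10^-12 s = 1.447 mm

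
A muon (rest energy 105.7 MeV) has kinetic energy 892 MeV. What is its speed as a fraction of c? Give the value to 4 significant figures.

β ≈ 0.9944

γ = 1 + K/(m₀c²) = 1 + 892/105.7 = 9.43898
β = √(1 − 1/γ²) = 0.9944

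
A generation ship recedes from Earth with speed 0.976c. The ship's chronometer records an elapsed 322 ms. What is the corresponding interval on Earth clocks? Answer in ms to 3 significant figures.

Δt ≈ 1480 ms

γ = 1/√(1 − 0.976²) = 4.5920
Time dilation: Δt = γτ₀ = 4.5920 × 322 ms = 1480 ms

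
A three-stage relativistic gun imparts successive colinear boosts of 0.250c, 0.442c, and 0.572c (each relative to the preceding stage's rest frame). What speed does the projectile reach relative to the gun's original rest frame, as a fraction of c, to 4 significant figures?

Compose boost 2: (0.442 + 0.250)/(1 + 0.442×0.250) = 0.6920/1.11050 = 0.623143
Compose boost 3: (0.572 + 0.623143)/(1 + 0.572×0.623143) = 1.19514/1.35644 = 0.8811

u ≈ 0.8811c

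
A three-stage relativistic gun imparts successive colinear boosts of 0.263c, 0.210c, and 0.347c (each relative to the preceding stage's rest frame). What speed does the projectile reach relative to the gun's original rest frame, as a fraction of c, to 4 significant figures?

u ≈ 0.6882c

Compose boost 2: (0.210 + 0.263)/(1 + 0.210×0.263) = 0.4730/1.05523 = 0.448244
Compose boost 3: (0.347 + 0.448244)/(1 + 0.347×0.448244) = 0.795244/1.15554 = 0.6882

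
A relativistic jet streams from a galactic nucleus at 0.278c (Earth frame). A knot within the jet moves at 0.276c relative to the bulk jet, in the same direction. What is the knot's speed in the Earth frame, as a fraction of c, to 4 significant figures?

Relativistic velocity addition: u = (u' + v)/(1 + u'v/c²)
= (0.276 + 0.278)/(1 + 0.276×0.278) = 0.5540/1.07673 = 0.5145

u ≈ 0.5145c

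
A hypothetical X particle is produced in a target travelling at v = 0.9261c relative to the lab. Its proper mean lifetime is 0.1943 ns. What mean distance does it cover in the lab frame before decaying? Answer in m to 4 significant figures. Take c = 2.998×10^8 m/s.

γ = 1/√(1 − 0.9261²) = 2.65056
Dilated lifetime: Δt = γτ₀ = 2.65056 × 0.1943 ns = 0.515005 ns
d = vΔt = 0.9261c × 0.515005 ns = 2.77645×10^8 m/s × 5.15005×10^-10 s = 0.1430 m

d ≈ 0.1430 m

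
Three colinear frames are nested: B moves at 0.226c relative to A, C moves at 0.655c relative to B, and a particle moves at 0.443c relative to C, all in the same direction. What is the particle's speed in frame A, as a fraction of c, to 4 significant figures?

u ≈ 0.9033c

Compose boost 2: (0.655 + 0.226)/(1 + 0.655×0.226) = 0.8810/1.14803 = 0.767402
Compose boost 3: (0.443 + 0.767402)/(1 + 0.443×0.767402) = 1.21040/1.33996 = 0.9033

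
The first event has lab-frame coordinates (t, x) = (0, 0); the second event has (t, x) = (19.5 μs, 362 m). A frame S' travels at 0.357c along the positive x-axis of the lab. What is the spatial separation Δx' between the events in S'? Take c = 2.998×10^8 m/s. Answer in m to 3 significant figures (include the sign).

Δx' ≈ -1850 m

γ = 1/√(1 − 0.357²) = 1.0705
Δx' = γ(Δx − vΔt) = 1.0705 × (362 m − 0.357×(2.998×10^8 m/s)×19.5×10^-6 s)
= 1.0705 × (-1725.1 m) = -1850 m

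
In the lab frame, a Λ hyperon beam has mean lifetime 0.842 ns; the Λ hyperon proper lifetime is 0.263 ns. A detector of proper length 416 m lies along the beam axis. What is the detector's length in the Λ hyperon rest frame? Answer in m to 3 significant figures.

L ≈ 130 m

Time dilation ⇒ γ = Δt/τ₀ = 0.842/0.263 = 3.2015
Length contraction: L = L₀/γ = 416/3.2015 = 130 m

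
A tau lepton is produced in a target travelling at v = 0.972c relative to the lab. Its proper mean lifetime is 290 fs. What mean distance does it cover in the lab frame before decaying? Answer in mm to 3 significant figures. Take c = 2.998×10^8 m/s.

d ≈ 0.360 mm

γ = 1/√(1 − 0.972²) = 4.2557
Dilated lifetime: Δt = γτ₀ = 4.2557 × 290 fs = 1234.1 fs
d = vΔt = 0.972c × 1234.1 fs = 2.9141×10^8 m/s × 1.2341×10^-12 s = 0.360 mm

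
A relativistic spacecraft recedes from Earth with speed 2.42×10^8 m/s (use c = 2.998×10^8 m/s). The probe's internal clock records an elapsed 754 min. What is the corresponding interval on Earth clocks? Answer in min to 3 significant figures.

β = v/c = 2.42×10^8 / 2.998×10^8 = 0.80720
γ = 1/√(1 − 0.80720²) = 1.6941
Time dilation: Δt = γτ₀ = 1.6941 × 754 min = 1280 min

Δt ≈ 1280 min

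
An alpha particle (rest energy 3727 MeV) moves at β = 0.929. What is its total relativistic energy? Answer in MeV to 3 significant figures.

γ = 1/√(1 − 0.929²) = 2.7021
E = γm₀c² = 2.7021 × 3727 MeV = 10100 MeV

E ≈ 10100 MeV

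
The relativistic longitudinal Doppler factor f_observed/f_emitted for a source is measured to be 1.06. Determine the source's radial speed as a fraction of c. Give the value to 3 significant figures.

β ≈ 0.0582

f_obs/f_src = √((1+β)/(1−β)) = 1.06  ⇒  (1+β)/(1−β) = 1.1236
β = |1 − D²|/(1 + D²) = |1 − 1.1236|/(1 + 1.1236) = 0.0582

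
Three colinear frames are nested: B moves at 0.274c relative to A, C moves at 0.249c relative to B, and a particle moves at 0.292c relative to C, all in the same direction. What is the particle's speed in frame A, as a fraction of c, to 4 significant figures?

u ≈ 0.6838c

Compose boost 2: (0.249 + 0.274)/(1 + 0.249×0.274) = 0.5230/1.06823 = 0.489597
Compose boost 3: (0.292 + 0.489597)/(1 + 0.292×0.489597) = 0.781597/1.14296 = 0.6838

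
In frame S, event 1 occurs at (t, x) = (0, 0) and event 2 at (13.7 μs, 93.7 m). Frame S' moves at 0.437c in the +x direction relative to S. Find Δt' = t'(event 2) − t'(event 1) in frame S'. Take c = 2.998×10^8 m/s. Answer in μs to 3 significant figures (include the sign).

Δt' ≈ 15.1 μs

γ = 1/√(1 − 0.437²) = 1.1118
Δt' = γ(Δt − vΔx/c²) = 1.1118 × (13.7 μs − 0.437×93.7 m / (2.998×10^8 m/s))
= 1.1118 × (13.563 μs) = 15.1 μs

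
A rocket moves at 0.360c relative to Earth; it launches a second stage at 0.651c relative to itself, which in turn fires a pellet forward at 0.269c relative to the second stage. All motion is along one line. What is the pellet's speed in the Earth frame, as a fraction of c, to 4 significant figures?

u ≈ 0.8916c

Compose boost 2: (0.651 + 0.360)/(1 + 0.651×0.360) = 1.011/1.23436 = 0.819048
Compose boost 3: (0.269 + 0.819048)/(1 + 0.269×0.819048) = 1.08805/1.22032 = 0.8916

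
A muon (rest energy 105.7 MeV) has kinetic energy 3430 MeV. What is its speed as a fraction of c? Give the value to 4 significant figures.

γ = 1 + K/(m₀c²) = 1 + 3430/105.7 = 33.4503
β = √(1 − 1/γ²) = 0.9996

β ≈ 0.9996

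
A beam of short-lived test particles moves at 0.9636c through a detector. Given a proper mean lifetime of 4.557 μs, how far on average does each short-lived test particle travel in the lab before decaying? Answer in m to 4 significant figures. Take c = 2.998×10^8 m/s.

γ = 1/√(1 − 0.9636²) = 3.74044
Dilated lifetime: Δt = γτ₀ = 3.74044 × 4.557 μs = 17.0452 μs
d = vΔt = 0.9636c × 17.0452 μs = 2.88887×10^8 m/s × 1.70452×10^-5 s = 4924 m

d ≈ 4924 m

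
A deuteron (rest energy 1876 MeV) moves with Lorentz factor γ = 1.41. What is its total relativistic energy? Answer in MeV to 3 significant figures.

γ = 1.41 (given)
E = γm₀c² = 1.41 × 1876 MeV = 2650 MeV

E ≈ 2650 MeV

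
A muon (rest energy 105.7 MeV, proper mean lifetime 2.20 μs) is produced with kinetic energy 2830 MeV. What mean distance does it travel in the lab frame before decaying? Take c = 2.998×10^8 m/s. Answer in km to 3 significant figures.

d ≈ 18.3 km

γ = 1 + K/(m₀c²) = 1 + 2830/105.7 = 27.774
β = √(1 − 1/γ²) = 0.99935
Dilated lifetime: γτ₀ = 27.774 × 2.20 μs = 61.103 μs
d = βc·γτ₀ = 0.99935 × (2.998×10^8 m/s) × 6.1103×10^-5 s = 18.3 km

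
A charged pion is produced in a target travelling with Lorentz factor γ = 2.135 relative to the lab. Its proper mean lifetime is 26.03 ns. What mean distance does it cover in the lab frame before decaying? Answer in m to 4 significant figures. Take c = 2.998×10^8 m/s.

β = √(1 − 1/γ²) = √(1 − 1/2.135²) = 0.883525
Dilated lifetime: Δt = γτ₀ = 2.135 × 26.03 ns = 55.5740 ns
d = vΔt = 0.883525c × 55.5740 ns = 2.64881×10^8 m/s × 5.55741×10^-8 s = 14.72 m

d ≈ 14.72 m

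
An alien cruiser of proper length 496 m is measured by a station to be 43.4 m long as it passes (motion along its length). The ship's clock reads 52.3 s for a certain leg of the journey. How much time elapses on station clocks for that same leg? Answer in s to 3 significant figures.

Length contraction ⇒ γ = L₀/L = 496/43.4 = 11.429
Time dilation: Δt = γτ₀ = 11.429 × 52.3 s = 598 s

Δt ≈ 598 s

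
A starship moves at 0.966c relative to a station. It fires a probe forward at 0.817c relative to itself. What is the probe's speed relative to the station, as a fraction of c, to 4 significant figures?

u ≈ 0.9965c

Relativistic velocity addition: u = (u' + v)/(1 + u'v/c²)
= (0.817 + 0.966)/(1 + 0.817×0.966) = 1.783/1.78922 = 0.9965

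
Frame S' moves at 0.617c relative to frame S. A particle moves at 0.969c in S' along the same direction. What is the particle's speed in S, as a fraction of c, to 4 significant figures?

u ≈ 0.9926c

Relativistic velocity addition: u = (u' + v)/(1 + u'v/c²)
= (0.969 + 0.617)/(1 + 0.969×0.617) = 1.586/1.59787 = 0.9926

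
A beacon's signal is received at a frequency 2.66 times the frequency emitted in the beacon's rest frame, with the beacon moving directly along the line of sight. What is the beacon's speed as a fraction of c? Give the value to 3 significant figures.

f_obs/f_src = √((1+β)/(1−β)) = 2.66  ⇒  (1+β)/(1−β) = 7.0756
β = |1 − D²|/(1 + D²) = |1 − 7.0756|/(1 + 7.0756) = 0.752

β ≈ 0.752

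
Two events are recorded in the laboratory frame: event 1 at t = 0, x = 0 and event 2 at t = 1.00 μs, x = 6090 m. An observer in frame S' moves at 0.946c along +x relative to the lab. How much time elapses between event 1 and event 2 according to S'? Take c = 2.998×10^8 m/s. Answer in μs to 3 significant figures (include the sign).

Δt' ≈ -56.2 μs

γ = 1/√(1 − 0.946²) = 3.0848
Δt' = γ(Δt − vΔx/c²) = 3.0848 × (1.00 μs − 0.946×6090 m / (2.998×10^8 m/s))
= 3.0848 × (-18.217 μs) = -56.2 μs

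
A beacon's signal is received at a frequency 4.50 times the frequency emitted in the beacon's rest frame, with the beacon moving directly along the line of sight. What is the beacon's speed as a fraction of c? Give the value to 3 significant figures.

β ≈ 0.906

f_obs/f_src = √((1+β)/(1−β)) = 4.50  ⇒  (1+β)/(1−β) = 20.250
β = |1 − D²|/(1 + D²) = |1 − 20.250|/(1 + 20.250) = 0.906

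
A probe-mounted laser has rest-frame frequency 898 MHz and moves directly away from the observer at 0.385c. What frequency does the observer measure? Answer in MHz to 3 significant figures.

f_obs ≈ 598 MHz

Relativistic Doppler: f_obs = f_src √((1−β)/(1+β))
= 898 × √(0.61500/1.3850) = 898 × 0.66637 = 598 MHz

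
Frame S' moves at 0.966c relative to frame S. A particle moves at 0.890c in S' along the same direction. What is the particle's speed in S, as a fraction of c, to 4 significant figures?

Relativistic velocity addition: u = (u' + v)/(1 + u'v/c²)
= (0.890 + 0.966)/(1 + 0.890×0.966) = 1.856/1.85974 = 0.9980

u ≈ 0.9980c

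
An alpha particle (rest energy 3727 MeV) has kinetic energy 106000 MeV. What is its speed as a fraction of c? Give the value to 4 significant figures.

β ≈ 0.9994

γ = 1 + K/(m₀c²) = 1 + 106000/3727 = 29.4411
β = √(1 − 1/γ²) = 0.9994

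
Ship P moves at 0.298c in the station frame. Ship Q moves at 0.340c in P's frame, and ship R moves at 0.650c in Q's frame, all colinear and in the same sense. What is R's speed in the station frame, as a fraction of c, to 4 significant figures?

Compose boost 2: (0.340 + 0.298)/(1 + 0.340×0.298) = 0.6380/1.10132 = 0.579305
Compose boost 3: (0.650 + 0.579305)/(1 + 0.650×0.579305) = 1.22930/1.37655 = 0.8930

u ≈ 0.8930c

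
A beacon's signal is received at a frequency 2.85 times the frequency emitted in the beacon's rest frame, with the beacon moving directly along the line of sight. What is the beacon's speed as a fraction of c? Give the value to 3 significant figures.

f_obs/f_src = √((1+β)/(1−β)) = 2.85  ⇒  (1+β)/(1−β) = 8.1225
β = |1 − D²|/(1 + D²) = |1 − 8.1225|/(1 + 8.1225) = 0.781

β ≈ 0.781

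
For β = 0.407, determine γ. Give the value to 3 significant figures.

γ = 1/√(1 − β²) = 1/√(1 − 0.407²) = 1/√(0.83435) = 1.09

γ ≈ 1.09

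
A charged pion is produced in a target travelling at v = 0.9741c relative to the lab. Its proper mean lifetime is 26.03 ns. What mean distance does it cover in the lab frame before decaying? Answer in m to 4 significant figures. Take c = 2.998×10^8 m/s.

d ≈ 33.62 m

γ = 1/√(1 − 0.9741²) = 4.42248
Dilated lifetime: Δt = γτ₀ = 4.42248 × 26.03 ns = 115.117 ns
d = vΔt = 0.9741c × 115.117 ns = 2.92035×10^8 m/s × 1.15117×10^-7 s = 33.62 m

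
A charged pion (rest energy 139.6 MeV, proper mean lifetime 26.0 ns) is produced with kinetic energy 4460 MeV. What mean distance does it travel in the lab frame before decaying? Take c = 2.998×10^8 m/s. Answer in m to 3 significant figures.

d ≈ 257 m

γ = 1 + K/(m₀c²) = 1 + 4460/139.6 = 32.948
β = √(1 − 1/γ²) = 0.99954
Dilated lifetime: γτ₀ = 32.948 × 26.0 ns = 856.66 ns
d = βc·γτ₀ = 0.99954 × (2.998×10^8 m/s) × 8.5666×10^-7 s = 257 m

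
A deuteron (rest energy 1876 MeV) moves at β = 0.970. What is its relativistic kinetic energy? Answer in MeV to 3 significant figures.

K ≈ 5840 MeV

γ = 1/√(1 − 0.970²) = 4.1135
K = (γ − 1)m₀c² = (4.1135 − 1) × 1876 MeV = 3.1135 × 1876 MeV = 5840 MeV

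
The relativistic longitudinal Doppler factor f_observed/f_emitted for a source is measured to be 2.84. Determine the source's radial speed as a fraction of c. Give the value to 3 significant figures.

β ≈ 0.779

f_obs/f_src = √((1+β)/(1−β)) = 2.84  ⇒  (1+β)/(1−β) = 8.0656
β = |1 − D²|/(1 + D²) = |1 − 8.0656|/(1 + 8.0656) = 0.779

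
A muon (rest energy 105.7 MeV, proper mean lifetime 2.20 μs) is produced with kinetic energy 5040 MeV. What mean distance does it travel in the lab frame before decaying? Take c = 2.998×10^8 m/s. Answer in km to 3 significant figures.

d ≈ 32.1 km

γ = 1 + K/(m₀c²) = 1 + 5040/105.7 = 48.682
β = √(1 − 1/γ²) = 0.99979
Dilated lifetime: γτ₀ = 48.682 × 2.20 μs = 107.10 μs
d = βc·γτ₀ = 0.99979 × (2.998×10^8 m/s) × 0.00010710 s = 32.1 km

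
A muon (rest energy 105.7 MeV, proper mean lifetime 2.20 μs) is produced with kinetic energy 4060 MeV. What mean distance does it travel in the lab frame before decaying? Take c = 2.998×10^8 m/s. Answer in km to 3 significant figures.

γ = 1 + K/(m₀c²) = 1 + 4060/105.7 = 39.411
β = √(1 − 1/γ²) = 0.99968
Dilated lifetime: γτ₀ = 39.411 × 2.20 μs = 86.703 μs
d = βc·γτ₀ = 0.99968 × (2.998×10^8 m/s) × 8.6703×10^-5 s = 26.0 km

d ≈ 26.0 km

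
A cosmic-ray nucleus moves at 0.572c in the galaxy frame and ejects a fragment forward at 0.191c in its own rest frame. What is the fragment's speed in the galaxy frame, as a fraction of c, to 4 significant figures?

Compose boost 2: (0.191 + 0.572)/(1 + 0.191×0.572) = 0.7630/1.10925 = 0.6879

u ≈ 0.6879c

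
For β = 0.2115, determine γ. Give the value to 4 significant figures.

γ ≈ 1.023

γ = 1/√(1 − β²) = 1/√(1 − 0.2115²) = 1/√(0.955268) = 1.023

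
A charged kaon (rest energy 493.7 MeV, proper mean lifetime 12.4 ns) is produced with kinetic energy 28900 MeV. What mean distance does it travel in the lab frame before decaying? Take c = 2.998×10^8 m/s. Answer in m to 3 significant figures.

d ≈ 221 m

γ = 1 + K/(m₀c²) = 1 + 28900/493.7 = 59.538
β = √(1 − 1/γ²) = 0.99986
Dilated lifetime: γτ₀ = 59.538 × 12.4 ns = 738.27 ns
d = βc·γτ₀ = 0.99986 × (2.998×10^8 m/s) × 7.3827×10^-7 s = 221 m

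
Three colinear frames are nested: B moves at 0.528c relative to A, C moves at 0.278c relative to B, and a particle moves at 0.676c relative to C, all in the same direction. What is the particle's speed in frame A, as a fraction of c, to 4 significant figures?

u ≈ 0.9347c

Compose boost 2: (0.278 + 0.528)/(1 + 0.278×0.528) = 0.8060/1.14678 = 0.702835
Compose boost 3: (0.676 + 0.702835)/(1 + 0.676×0.702835) = 1.37884/1.47512 = 0.9347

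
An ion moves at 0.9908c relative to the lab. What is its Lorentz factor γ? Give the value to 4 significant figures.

γ ≈ 7.389

γ = 1/√(1 − β²) = 1/√(1 − 0.9908²) = 1/√(0.0183154) = 7.389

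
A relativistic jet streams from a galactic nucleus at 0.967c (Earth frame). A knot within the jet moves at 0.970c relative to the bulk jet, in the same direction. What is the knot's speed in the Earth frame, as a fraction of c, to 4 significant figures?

Relativistic velocity addition: u = (u' + v)/(1 + u'v/c²)
= (0.970 + 0.967)/(1 + 0.970×0.967) = 1.937/1.93799 = 0.9995

u ≈ 0.9995c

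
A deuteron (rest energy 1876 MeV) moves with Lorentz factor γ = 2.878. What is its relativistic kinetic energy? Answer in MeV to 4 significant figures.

K ≈ 3523 MeV

γ = 2.878 (given)
K = (γ − 1)m₀c² = (2.878 − 1) × 1876 MeV = 1.87800 × 1876 MeV = 3523 MeV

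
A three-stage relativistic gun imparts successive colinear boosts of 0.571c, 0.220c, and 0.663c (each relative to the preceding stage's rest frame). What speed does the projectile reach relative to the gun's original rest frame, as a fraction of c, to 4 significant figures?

Compose boost 2: (0.220 + 0.571)/(1 + 0.220×0.571) = 0.7910/1.12562 = 0.702724
Compose boost 3: (0.663 + 0.702724)/(1 + 0.663×0.702724) = 1.36572/1.46591 = 0.9317

u ≈ 0.9317c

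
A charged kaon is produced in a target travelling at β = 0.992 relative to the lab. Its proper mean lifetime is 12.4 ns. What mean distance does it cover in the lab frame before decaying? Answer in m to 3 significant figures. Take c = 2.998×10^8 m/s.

d ≈ 29.2 m

γ = 1/√(1 − 0.992²) = 7.9216
Dilated lifetime: Δt = γτ₀ = 7.9216 × 12.4 ns = 98.227 ns
d = vΔt = 0.992c × 98.227 ns = 2.9740×10^8 m/s × 9.8227×10^-8 s = 29.2 m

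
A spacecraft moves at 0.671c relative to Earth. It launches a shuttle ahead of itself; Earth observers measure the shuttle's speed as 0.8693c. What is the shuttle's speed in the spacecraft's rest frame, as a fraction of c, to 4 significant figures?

Inverse velocity addition: u' = (u − v)/(1 − uv/c²)
= (0.8693 − 0.671)/(1 − 0.8693×0.671) = 0.1983/0.416700 = 0.4759

u' ≈ 0.4759c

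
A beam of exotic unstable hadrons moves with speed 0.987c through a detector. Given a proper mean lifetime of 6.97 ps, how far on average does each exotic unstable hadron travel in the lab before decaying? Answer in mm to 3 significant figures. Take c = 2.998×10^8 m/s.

d ≈ 12.8 mm

γ = 1/√(1 − 0.987²) = 6.2220
Dilated lifetime: Δt = γτ₀ = 6.2220 × 6.97 ps = 43.367 ps
d = vΔt = 0.987c × 43.367 ps = 2.9590×10^8 m/s × 4.3367×10^-11 s = 12.8 mm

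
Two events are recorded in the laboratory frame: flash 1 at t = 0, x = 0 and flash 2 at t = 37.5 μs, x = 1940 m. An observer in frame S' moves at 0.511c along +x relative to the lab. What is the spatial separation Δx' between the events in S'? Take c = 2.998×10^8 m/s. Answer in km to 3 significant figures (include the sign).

Δx' ≈ -4.43 km

γ = 1/√(1 − 0.511²) = 1.1634
Δx' = γ(Δx − vΔt) = 1.1634 × (1940 m − 0.511×(2.998×10^8 m/s)×37.5×10^-6 s)
= 1.1634 × (-3804.9 m) = -4.43 km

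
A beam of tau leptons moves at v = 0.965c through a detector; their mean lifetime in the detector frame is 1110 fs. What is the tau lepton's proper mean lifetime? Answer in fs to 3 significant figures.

τ₀ ≈ 291 fs

γ = 1/√(1 − 0.965²) = 3.8132
Proper time: τ₀ = Δt/γ = 1110/3.8132 = 291 fs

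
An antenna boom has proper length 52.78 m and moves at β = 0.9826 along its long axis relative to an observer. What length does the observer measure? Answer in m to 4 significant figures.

γ = 1/√(1 − 0.9826²) = 5.38403
Length contraction: L = L₀/γ = 52.78/5.38403 = 9.803 m

L ≈ 9.803 m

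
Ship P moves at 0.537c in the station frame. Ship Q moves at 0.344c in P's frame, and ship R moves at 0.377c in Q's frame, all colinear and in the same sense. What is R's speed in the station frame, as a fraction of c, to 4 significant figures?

u ≈ 0.8753c

Compose boost 2: (0.344 + 0.537)/(1 + 0.344×0.537) = 0.8810/1.18473 = 0.743631
Compose boost 3: (0.377 + 0.743631)/(1 + 0.377×0.743631) = 1.12063/1.28035 = 0.8753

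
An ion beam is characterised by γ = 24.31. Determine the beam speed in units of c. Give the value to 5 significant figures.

β ≈ 0.99915

β = √(1 − 1/γ²) = √(1 − 1/24.31²) = √(0.9983079) = 0.99915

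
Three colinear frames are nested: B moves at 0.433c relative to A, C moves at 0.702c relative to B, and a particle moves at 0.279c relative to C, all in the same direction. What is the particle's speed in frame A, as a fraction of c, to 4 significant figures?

Compose boost 2: (0.702 + 0.433)/(1 + 0.702×0.433) = 1.135/1.30397 = 0.870421
Compose boost 3: (0.279 + 0.870421)/(1 + 0.279×0.870421) = 1.14942/1.24285 = 0.9248

u ≈ 0.9248c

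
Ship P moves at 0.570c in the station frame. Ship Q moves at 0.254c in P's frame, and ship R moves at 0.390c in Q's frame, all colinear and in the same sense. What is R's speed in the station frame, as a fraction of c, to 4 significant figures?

u ≈ 0.8665c

Compose boost 2: (0.254 + 0.570)/(1 + 0.254×0.570) = 0.8240/1.14478 = 0.719789
Compose boost 3: (0.390 + 0.719789)/(1 + 0.390×0.719789) = 1.10979/1.28072 = 0.8665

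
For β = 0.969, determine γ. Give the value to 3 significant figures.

γ ≈ 4.05

γ = 1/√(1 − β²) = 1/√(1 − 0.969²) = 1/√(0.061039) = 4.05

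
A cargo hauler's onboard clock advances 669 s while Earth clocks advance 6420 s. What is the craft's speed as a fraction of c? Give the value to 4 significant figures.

β ≈ 0.9946

γ = Δt/τ₀ = 6420/669 = 9.59641
β = √(1 − 1/γ²) = √(1 − 1/9.59641²) = 0.9946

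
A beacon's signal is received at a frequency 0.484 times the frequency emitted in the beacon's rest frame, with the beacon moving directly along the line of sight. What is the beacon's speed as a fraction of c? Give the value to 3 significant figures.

β ≈ 0.620

f_obs/f_src = √((1−β)/(1+β)) = 0.484  ⇒  (1−β)/(1+β) = 0.23426
β = |1 − D²|/(1 + D²) = |1 − 0.23426|/(1 + 0.23426) = 0.620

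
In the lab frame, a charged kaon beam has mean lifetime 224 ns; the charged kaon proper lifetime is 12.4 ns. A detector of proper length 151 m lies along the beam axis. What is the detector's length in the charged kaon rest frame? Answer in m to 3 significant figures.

Time dilation ⇒ γ = Δt/τ₀ = 224/12.4 = 18.065
Length contraction: L = L₀/γ = 151/18.065 = 8.36 m

L ≈ 8.36 m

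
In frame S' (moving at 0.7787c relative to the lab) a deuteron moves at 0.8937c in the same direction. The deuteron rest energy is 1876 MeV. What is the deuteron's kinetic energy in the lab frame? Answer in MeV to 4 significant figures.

K ≈ 9427 MeV

u_lab = (0.8937 + 0.7787)/(1 + 0.8937×0.7787) = 0.9861290
γ = 1/√(1 − 0.9861290²) = 6.02479
K = (γ − 1)m₀c² = (6.02479 − 1) × 1876 = 5.02479 × 1876 = 9427 MeV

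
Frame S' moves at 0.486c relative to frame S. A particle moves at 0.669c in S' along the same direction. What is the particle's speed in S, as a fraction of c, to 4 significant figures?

u ≈ 0.8716c

Relativistic velocity addition: u = (u' + v)/(1 + u'v/c²)
= (0.669 + 0.486)/(1 + 0.669×0.486) = 1.155/1.32513 = 0.8716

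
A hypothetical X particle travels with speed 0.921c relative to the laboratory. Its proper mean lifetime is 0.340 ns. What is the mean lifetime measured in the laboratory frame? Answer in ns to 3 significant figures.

Δt ≈ 0.873 ns

γ = 1/√(1 − 0.921²) = 2.5670
Time dilation: Δt = γτ₀ = 2.5670 × 0.340 ns = 0.873 ns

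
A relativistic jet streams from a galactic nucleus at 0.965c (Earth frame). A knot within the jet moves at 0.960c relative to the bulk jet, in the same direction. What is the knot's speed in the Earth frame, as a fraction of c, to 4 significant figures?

u ≈ 0.9993c

Relativistic velocity addition: u = (u' + v)/(1 + u'v/c²)
= (0.960 + 0.965)/(1 + 0.960×0.965) = 1.925/1.92640 = 0.9993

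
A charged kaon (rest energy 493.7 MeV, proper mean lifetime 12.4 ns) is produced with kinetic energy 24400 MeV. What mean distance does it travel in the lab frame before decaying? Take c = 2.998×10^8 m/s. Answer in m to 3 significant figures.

γ = 1 + K/(m₀c²) = 1 + 24400/493.7 = 50.423
β = √(1 − 1/γ²) = 0.99980
Dilated lifetime: γτ₀ = 50.423 × 12.4 ns = 625.24 ns
d = βc·γτ₀ = 0.99980 × (2.998×10^8 m/s) × 6.2524×10^-7 s = 187 m

d ≈ 187 m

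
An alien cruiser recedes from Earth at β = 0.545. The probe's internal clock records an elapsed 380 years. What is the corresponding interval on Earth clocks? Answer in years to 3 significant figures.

γ = 1/√(1 − 0.545²) = 1.1927
Time dilation: Δt = γτ₀ = 1.1927 × 380 years = 453 years

Δt ≈ 453 years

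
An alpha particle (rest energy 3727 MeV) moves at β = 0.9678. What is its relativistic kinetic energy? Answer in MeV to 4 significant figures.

γ = 1/√(1 − 0.9678²) = 3.97266
K = (γ − 1)m₀c² = (3.97266 − 1) × 3727 MeV = 2.97266 × 3727 MeV = 11080 MeV

K ≈ 11080 MeV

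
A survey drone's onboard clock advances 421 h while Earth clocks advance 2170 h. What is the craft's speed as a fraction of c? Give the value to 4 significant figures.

γ = Δt/τ₀ = 2170/421 = 5.15439
β = √(1 − 1/γ²) = √(1 − 1/5.15439²) = 0.9810

β ≈ 0.9810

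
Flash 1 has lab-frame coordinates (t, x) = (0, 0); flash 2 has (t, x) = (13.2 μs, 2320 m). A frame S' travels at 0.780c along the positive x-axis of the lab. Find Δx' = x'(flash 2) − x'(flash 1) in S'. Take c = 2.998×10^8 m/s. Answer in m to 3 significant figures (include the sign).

Δx' ≈ -1230 m

γ = 1/√(1 − 0.780²) = 1.5980
Δx' = γ(Δx − vΔt) = 1.5980 × (2320 m − 0.780×(2.998×10^8 m/s)×13.2×10^-6 s)
= 1.5980 × (-766.74 m) = -1230 m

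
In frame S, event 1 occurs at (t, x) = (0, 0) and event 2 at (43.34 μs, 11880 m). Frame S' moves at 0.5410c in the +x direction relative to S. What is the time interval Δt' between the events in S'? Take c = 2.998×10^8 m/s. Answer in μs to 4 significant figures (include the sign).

γ = 1/√(1 − 0.5410²) = 1.18903
Δt' = γ(Δt − vΔx/c²) = 1.18903 × (43.34 μs − 0.5410×11880 m / (2.998×10^8 m/s))
= 1.18903 × (21.9021 μs) = 26.04 μs

Δt' ≈ 26.04 μs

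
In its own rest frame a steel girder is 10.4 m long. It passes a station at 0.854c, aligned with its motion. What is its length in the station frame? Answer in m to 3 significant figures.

L ≈ 5.41 m

γ = 1/√(1 − 0.854²) = 1.9221
Length contraction: L = L₀/γ = 10.4/1.9221 = 5.41 m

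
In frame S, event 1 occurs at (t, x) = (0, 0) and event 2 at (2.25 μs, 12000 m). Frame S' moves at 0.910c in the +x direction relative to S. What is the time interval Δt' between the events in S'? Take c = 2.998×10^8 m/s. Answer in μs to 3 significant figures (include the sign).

Δt' ≈ -82.4 μs

γ = 1/√(1 − 0.910²) = 2.4119
Δt' = γ(Δt − vΔx/c²) = 2.4119 × (2.25 μs − 0.910×12000 m / (2.998×10^8 m/s))
= 2.4119 × (-34.174 μs) = -82.4 μs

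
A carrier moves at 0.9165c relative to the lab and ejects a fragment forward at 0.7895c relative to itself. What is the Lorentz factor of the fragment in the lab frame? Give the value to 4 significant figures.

u_lab = (0.7895 + 0.9165)/(1 + 0.7895×0.9165) = 1.7060/1.723577 = 0.9898022
γ = 1/√(1 − 0.9898022²) = 7.020

γ ≈ 7.020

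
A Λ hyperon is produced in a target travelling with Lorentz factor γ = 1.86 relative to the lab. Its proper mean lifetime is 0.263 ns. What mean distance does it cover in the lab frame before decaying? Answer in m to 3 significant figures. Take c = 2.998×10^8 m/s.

β = √(1 − 1/γ²) = √(1 − 1/1.86²) = 0.84318
Dilated lifetime: Δt = γτ₀ = 1.86 × 0.263 ns = 0.48918 ns
d = vΔt = 0.84318c × 0.48918 ns = 2.5278×10^8 m/s × 4.8918×10^-10 s = 0.124 m

d ≈ 0.124 m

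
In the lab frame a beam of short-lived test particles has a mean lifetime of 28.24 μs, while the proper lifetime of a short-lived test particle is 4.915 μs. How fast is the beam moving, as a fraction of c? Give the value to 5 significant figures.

γ = Δt/τ₀ = 28.24/4.915 = 5.745677
β = √(1 − 1/γ²) = √(1 − 1/5.745677²) = 0.98474

β ≈ 0.98474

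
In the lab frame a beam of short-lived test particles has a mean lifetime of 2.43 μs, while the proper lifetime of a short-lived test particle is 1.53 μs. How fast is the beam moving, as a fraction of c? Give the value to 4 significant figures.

β ≈ 0.7769

γ = Δt/τ₀ = 2.43/1.53 = 1.58824
β = √(1 − 1/γ²) = √(1 − 1/1.58824²) = 0.7769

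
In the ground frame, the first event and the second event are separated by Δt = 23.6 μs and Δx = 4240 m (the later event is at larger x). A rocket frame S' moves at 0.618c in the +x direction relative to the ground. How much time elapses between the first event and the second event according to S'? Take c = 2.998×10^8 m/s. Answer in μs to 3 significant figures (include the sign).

Δt' ≈ 18.9 μs

γ = 1/√(1 − 0.618²) = 1.2720
Δt' = γ(Δt − vΔx/c²) = 1.2720 × (23.6 μs − 0.618×4240 m / (2.998×10^8 m/s))
= 1.2720 × (14.860 μs) = 18.9 μs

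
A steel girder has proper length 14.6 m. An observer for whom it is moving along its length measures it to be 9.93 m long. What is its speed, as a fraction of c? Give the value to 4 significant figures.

γ = L₀/L = 14.6/9.93 = 1.47029
β = √(1 − 1/γ²) = 0.7331

β ≈ 0.7331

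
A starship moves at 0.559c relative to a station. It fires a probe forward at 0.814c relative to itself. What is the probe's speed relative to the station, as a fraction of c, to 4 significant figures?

u ≈ 0.9436c

Relativistic velocity addition: u = (u' + v)/(1 + u'v/c²)
= (0.814 + 0.559)/(1 + 0.814×0.559) = 1.373/1.45503 = 0.9436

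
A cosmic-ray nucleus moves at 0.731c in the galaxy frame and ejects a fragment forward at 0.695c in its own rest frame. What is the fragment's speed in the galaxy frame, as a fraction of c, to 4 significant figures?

Compose boost 2: (0.695 + 0.731)/(1 + 0.695×0.731) = 1.426/1.50805 = 0.9456

u ≈ 0.9456c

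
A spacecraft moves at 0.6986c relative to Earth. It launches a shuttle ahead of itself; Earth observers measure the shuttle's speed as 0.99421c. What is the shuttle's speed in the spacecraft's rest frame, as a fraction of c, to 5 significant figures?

u' ≈ 0.96780c

Inverse velocity addition: u' = (u − v)/(1 − uv/c²)
= (0.99421 − 0.6986)/(1 − 0.99421×0.6986) = 0.29561/0.3054449 = 0.96780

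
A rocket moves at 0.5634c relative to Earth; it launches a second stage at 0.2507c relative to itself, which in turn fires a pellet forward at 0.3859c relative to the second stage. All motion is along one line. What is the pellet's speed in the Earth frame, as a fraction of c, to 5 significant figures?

Compose boost 2: (0.2507 + 0.5634)/(1 + 0.2507×0.5634) = 0.81410/1.141244 = 0.7133441
Compose boost 3: (0.3859 + 0.7133441)/(1 + 0.3859×0.7133441) = 1.099244/1.275280 = 0.86196

u ≈ 0.86196c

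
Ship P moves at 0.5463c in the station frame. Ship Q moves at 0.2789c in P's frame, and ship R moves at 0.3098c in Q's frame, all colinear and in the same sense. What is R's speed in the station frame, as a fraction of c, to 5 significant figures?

u ≈ 0.83963c

Compose boost 2: (0.2789 + 0.5463)/(1 + 0.2789×0.5463) = 0.82520/1.152363 = 0.7160938
Compose boost 3: (0.3098 + 0.7160938)/(1 + 0.3098×0.7160938) = 1.025894/1.221846 = 0.83963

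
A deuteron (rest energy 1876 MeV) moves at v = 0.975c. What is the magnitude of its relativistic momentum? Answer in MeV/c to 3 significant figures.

γ = 1/√(1 − 0.975²) = 4.5004
p = γβm₀c = 4.5004 × 0.975 × 1876 MeV/c = 8230 MeV/c

p ≈ 8230 MeV/c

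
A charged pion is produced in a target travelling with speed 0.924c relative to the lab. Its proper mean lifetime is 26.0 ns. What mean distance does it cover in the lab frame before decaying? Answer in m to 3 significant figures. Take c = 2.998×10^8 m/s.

γ = 1/√(1 − 0.924²) = 2.6151
Dilated lifetime: Δt = γτ₀ = 2.6151 × 26.0 ns = 67.993 ns
d = vΔt = 0.924c × 67.993 ns = 2.7702×10^8 m/s × 6.7993×10^-8 s = 18.8 m

d ≈ 18.8 m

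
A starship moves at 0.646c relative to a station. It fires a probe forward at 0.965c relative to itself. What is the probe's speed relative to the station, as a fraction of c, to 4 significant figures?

Relativistic velocity addition: u = (u' + v)/(1 + u'v/c²)
= (0.965 + 0.646)/(1 + 0.965×0.646) = 1.611/1.62339 = 0.9924

u ≈ 0.9924c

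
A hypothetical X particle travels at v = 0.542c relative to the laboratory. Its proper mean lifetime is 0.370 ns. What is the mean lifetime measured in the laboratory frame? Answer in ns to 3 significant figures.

Δt ≈ 0.440 ns

γ = 1/√(1 − 0.542²) = 1.1899
Time dilation: Δt = γτ₀ = 1.1899 × 0.370 ns = 0.440 ns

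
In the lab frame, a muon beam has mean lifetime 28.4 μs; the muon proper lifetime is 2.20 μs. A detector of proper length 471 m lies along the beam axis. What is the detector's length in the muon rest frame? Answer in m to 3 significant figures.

Time dilation ⇒ γ = Δt/τ₀ = 28.4/2.20 = 12.909
Length contraction: L = L₀/γ = 471/12.909 = 36.5 m

L ≈ 36.5 m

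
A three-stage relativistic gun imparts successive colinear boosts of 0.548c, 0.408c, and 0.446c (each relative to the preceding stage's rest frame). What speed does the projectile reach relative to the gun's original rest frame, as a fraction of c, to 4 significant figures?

u ≈ 0.9102c

Compose boost 2: (0.408 + 0.548)/(1 + 0.408×0.548) = 0.9560/1.22358 = 0.781311
Compose boost 3: (0.446 + 0.781311)/(1 + 0.446×0.781311) = 1.22731/1.34846 = 0.9102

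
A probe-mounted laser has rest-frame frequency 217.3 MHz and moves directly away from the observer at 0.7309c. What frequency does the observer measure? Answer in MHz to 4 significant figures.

f_obs ≈ 85.68 MHz

Relativistic Doppler: f_obs = f_src √((1−β)/(1+β))
= 217.3 × √(0.269100/1.73090) = 217.3 × 0.394295 = 85.68 MHz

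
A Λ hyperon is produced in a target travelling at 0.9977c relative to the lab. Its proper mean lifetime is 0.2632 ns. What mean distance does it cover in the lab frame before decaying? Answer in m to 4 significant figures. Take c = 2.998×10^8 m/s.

γ = 1/√(1 − 0.9977²) = 14.7527
Dilated lifetime: Δt = γτ₀ = 14.7527 × 0.2632 ns = 3.88291 ns
d = vΔt = 0.9977c × 3.88291 ns = 2.99110×10^8 m/s × 3.88291×10^-9 s = 1.161 m

d ≈ 1.161 m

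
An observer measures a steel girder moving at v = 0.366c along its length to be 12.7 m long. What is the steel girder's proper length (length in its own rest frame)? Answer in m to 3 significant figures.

γ = 1/√(1 − 0.366²) = 1.0746
L₀ = γL = 1.0746 × 12.7 = 13.6 m

L₀ ≈ 13.6 m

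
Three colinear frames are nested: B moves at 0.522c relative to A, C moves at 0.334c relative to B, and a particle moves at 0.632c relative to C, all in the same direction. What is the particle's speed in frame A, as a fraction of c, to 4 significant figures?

Compose boost 2: (0.334 + 0.522)/(1 + 0.334×0.522) = 0.8560/1.17435 = 0.728915
Compose boost 3: (0.632 + 0.728915)/(1 + 0.632×0.728915) = 1.36092/1.46067 = 0.9317

u ≈ 0.9317c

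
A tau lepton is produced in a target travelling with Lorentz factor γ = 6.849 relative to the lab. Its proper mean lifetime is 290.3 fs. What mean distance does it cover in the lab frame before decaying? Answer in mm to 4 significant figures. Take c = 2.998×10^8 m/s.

d ≈ 0.5897 mm

β = √(1 − 1/γ²) = √(1 − 1/6.849²) = 0.989284
Dilated lifetime: Δt = γτ₀ = 6.849 × 290.3 fs = 1988.26 fs
d = vΔt = 0.989284c × 1988.26 fs = 2.96587×10^8 m/s × 1.98826×10^-12 s = 0.5897 mm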